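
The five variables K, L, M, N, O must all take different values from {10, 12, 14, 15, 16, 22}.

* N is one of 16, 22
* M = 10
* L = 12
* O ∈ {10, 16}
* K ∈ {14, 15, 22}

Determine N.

L's domain is down to {12}, so L = 12.
M must be 10 (only option left). Remove 10 from O.
O has just one choice, so O = 16. Eliminate 16 elsewhere: N.
So N = 22.

22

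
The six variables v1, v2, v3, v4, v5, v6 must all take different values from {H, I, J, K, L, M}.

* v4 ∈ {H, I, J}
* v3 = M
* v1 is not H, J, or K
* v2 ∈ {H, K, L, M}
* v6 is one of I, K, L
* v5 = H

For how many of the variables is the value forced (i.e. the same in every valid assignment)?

3

v3 has just one choice, so v3 = M. So v1, v2 can't be M.
v5 has just one choice, so v5 = H. So v2, v4 can't be H.
Among the 4 still-open variables, J fits only v4 (and all 4 values in {I, J, K, L} must be used), so v4 = J.
Determined: v3=M, v4=J, v5=H. The other variables each still have more than one consistent value. That makes 3.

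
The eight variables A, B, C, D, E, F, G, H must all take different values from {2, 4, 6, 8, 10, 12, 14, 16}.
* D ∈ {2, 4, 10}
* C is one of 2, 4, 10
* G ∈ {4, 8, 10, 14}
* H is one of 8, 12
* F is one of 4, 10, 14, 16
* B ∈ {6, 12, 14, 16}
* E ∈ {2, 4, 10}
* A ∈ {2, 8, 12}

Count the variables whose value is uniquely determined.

3

The 8 variables draw from only 8 values {2, 4, 6, 8, 10, 12, 14, 16}, so each is used; only B can be 6, hence B = 6.
The 7 still-open variables together cover exactly {2, 4, 8, 10, 12, 14, 16} — 7 values for 7 variables — and 16 appears only in F's list, so F = 16.
The 6 still-open variables draw from only 6 values {2, 4, 8, 10, 12, 14}, so each is used; only G can be 14, hence G = 14.
C, D, E between them cover only {2, 4, 10} — a naked triple. Remove those values from A.
Determined: B=6, F=16, G=14. The other variables each still have more than one consistent value. That makes 3.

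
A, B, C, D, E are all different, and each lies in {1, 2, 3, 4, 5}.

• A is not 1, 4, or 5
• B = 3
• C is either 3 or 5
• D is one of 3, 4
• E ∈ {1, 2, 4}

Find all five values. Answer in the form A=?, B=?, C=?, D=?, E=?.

A=2, B=3, C=5, D=4, E=1

B's domain is down to {3}, so B = 3. So A, C, D can't be 3.
That leaves C = 5.
That leaves D = 4. Remove 4 from E.
That leaves A = 2. Remove 2 from E.
E has just one choice, so E = 1.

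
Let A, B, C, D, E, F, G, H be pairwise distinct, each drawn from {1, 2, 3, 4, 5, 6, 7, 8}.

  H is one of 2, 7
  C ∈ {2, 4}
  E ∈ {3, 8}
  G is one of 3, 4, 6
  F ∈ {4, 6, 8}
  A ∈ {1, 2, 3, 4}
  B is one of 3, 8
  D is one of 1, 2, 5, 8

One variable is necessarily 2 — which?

C

The 8 variables together cover exactly {1, 2, 3, 4, 5, 6, 7, 8} — 8 values for 8 variables — and 5 appears only in D's list, so D = 5.
The 7 still-open variables draw from only 7 values {1, 2, 3, 4, 6, 7, 8}, so each is used; only A can be 1, hence A = 1.
Among the 6 still-open variables, 7 fits only H (and all 6 values in {2, 3, 4, 6, 7, 8} must be used), so H = 7.
The 5 still-open variables draw from only 5 values {2, 3, 4, 6, 8}, so each is used; only C can be 2, hence C = 2.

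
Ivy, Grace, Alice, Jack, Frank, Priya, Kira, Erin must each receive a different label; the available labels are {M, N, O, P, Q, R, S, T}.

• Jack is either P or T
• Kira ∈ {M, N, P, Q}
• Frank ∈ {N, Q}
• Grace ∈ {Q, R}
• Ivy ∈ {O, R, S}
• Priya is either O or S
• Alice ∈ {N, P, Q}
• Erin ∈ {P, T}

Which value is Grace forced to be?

Among the 8 variables, M fits only Kira (and all 8 values in {M, N, O, P, Q, R, S, T} must be used), so Kira = M.
Jack and Erin share exactly the 2 values {P, T}; by pigeonhole those values go to them, so strike P, T from Alice.
Alice and Frank share exactly the 2 values {N, Q}; by pigeonhole those values go to them, so strike N, Q from Grace.
So Grace = R.

R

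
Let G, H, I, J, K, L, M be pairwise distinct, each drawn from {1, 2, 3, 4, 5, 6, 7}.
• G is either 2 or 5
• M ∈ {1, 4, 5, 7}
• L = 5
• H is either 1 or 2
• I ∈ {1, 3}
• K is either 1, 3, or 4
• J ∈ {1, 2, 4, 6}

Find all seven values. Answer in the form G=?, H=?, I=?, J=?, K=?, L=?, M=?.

G=2, H=1, I=3, J=6, K=4, L=5, M=7

L's domain is down to {5}, so L = 5. Remove 5 from G, M.
G must be 2 (only option left). So H, J can't be 2.
H has just one choice, so H = 1. So I, J, K, M can't be 1.
I has just one choice, so I = 3. Eliminate 3 elsewhere: K.
That leaves K = 4. So J, M can't be 4.
M has just one choice, so M = 7.
That leaves J = 6.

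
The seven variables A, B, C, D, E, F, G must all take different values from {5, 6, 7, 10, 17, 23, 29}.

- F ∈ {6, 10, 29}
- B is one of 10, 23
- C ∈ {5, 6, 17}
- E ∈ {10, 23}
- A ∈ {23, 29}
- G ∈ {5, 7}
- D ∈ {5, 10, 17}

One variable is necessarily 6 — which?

The 7 variables together cover exactly {5, 6, 7, 10, 17, 23, 29} — 7 values for 7 variables — and 7 appears only in G's list, so G = 7.
B and E between them cover only {10, 23} — a naked pair. Remove those values from A, D, F.
That leaves A = 29. So F can't be 29.
So 6 goes to F.

F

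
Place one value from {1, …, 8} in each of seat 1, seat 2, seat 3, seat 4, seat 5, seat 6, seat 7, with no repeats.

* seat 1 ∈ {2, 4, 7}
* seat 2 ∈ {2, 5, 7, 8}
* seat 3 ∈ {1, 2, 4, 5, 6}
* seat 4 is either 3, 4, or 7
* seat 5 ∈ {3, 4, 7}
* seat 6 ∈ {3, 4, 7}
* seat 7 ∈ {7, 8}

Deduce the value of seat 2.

seat 4, seat 5, seat 6 share exactly the 3 values {3, 4, 7}; by pigeonhole those values go to them, so strike 3, 4, 7 from seat 1, seat 2, seat 3, seat 7.
seat 1's domain is down to {2}, so seat 1 = 2. So seat 2, seat 3 can't be 2.
seat 7 must be 8 (only option left). Strike 8 from seat 2.
So seat 2 = 5.

5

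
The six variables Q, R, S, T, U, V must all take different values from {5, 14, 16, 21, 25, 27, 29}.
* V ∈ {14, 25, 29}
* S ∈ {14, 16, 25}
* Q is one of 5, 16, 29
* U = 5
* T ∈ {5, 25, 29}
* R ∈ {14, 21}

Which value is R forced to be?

21

U must be 5 (only option left). Strike 5 from Q, T.
The 5 still-open variables draw from only 5 values {14, 16, 21, 25, 29}, so each is used; only R can be 21, hence R = 21.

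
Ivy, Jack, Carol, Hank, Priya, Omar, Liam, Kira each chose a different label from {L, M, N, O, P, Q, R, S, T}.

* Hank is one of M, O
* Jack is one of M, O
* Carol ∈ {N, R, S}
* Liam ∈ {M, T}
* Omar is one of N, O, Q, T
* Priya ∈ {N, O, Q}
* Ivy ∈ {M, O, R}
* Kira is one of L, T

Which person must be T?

Liam

The 8 variables draw from only 8 values {L, M, N, O, Q, R, S, T}, so each is used; only Kira can be L, hence Kira = L.
The 7 still-open variables draw from only 7 values {M, N, O, Q, R, S, T}, so each is used; only Carol can be S, hence Carol = S.
The 6 still-open variables draw from only 6 values {M, N, O, Q, R, T}, so each is used; only Ivy can be R, hence Ivy = R.
Jack and Hank between them cover only {M, O} — a naked pair. Remove those values from Priya, Omar, Liam.
So T goes to Liam.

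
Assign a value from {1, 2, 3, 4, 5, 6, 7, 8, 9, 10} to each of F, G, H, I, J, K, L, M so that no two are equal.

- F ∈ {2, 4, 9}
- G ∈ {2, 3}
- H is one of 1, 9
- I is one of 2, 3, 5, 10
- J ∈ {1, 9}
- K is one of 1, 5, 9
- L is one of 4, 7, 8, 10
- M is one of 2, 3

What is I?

10

G and M between them cover only {2, 3} — a naked pair. Remove those values from F, I.
H and J share exactly the 2 values {1, 9}; by pigeonhole those values go to them, so strike 1, 9 from F, K.
F must be 4 (only option left). So L can't be 4.
K has just one choice, so K = 5. So I can't be 5.
So I = 10.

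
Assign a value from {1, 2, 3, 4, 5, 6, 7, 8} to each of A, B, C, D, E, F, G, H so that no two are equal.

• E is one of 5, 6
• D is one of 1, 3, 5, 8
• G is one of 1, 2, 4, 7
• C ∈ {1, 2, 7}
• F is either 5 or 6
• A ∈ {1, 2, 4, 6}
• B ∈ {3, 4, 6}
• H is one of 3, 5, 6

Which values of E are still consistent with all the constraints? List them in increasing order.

5, 6

The 8 variables draw from only 8 values {1, 2, 3, 4, 5, 6, 7, 8}, so each is used; only D can be 8, hence D = 8.
The 2 variables E and F are confined to {5, 6}, which locks those values in; drop them from A, B, H.
That leaves H = 3. Eliminate 3 elsewhere: B.
B must be 4 (only option left). Remove 4 from A, G.
No further eliminations apply; E can still be any of 5, 6.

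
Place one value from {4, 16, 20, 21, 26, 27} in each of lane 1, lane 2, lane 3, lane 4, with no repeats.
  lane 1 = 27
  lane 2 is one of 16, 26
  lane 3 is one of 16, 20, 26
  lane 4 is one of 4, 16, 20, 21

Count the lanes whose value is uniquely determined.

1

lane 1 must be 27 (only option left).
Determined: lane 1=27. The other lanes each still have more than one consistent value. That makes 1.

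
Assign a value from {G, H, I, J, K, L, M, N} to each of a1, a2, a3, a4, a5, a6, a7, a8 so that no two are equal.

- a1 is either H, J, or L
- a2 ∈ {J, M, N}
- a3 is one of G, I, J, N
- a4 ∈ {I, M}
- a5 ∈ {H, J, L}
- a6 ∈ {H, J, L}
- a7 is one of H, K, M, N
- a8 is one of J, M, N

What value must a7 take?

K

The 8 variables together cover exactly {G, H, I, J, K, L, M, N} — 8 values for 8 variables — and G appears only in a3's list, so a3 = G.
Among the 7 still-open variables, I fits only a4 (and all 7 values in {H, I, J, K, L, M, N} must be used), so a4 = I.
Among the 6 still-open variables, K fits only a7 (and all 6 values in {H, J, K, L, M, N} must be used), so a7 = K.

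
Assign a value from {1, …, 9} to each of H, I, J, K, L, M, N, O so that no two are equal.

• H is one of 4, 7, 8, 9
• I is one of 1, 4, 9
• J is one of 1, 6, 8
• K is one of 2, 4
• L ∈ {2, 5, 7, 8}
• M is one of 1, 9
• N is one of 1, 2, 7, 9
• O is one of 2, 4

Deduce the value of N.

The 8 variables together cover exactly {1, 2, 4, 5, 6, 7, 8, 9} — 8 values for 8 variables — and 5 appears only in L's list, so L = 5.
The 7 still-open variables draw from only 7 values {1, 2, 4, 6, 7, 8, 9}, so each is used; only J can be 6, hence J = 6.
The 6 still-open variables together cover exactly {1, 2, 4, 7, 8, 9} — 6 values for 6 variables — and 8 appears only in H's list, so H = 8.
Among the 5 still-open variables, 7 fits only N (and all 5 values in {1, 2, 4, 7, 9} must be used), so N = 7.

7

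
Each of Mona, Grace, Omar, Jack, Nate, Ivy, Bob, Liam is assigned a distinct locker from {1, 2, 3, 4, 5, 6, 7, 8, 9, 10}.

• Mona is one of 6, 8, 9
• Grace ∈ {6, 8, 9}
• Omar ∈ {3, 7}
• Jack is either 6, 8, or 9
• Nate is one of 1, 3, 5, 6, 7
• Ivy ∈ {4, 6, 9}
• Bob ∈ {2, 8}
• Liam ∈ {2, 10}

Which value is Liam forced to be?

10

Mona, Grace, Jack between them cover only {6, 8, 9} — a naked triple. Remove those values from Nate, Ivy, Bob.
That leaves Ivy = 4.
Bob has just one choice, so Bob = 2. Strike 2 from Liam.
So Liam = 10.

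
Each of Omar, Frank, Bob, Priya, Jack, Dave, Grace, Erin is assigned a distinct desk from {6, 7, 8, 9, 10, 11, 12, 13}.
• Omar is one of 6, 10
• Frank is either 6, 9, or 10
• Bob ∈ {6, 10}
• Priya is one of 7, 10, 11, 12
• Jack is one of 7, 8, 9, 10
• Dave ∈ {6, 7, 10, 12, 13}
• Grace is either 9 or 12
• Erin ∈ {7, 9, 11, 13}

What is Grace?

12

The 8 variables together cover exactly {6, 7, 8, 9, 10, 11, 12, 13} — 8 values for 8 variables — and 8 appears only in Jack's list, so Jack = 8.
Omar and Bob between them cover only {6, 10} — a naked pair. Remove those values from Frank, Priya, Dave.
Frank must be 9 (only option left). Strike 9 from Grace, Erin.
So Grace = 12.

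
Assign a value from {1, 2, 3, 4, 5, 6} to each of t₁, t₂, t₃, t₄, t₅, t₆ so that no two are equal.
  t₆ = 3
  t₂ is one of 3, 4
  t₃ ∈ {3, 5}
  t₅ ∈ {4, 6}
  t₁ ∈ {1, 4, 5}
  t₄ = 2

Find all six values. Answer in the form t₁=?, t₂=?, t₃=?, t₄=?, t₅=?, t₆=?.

t₁=1, t₂=4, t₃=5, t₄=2, t₅=6, t₆=3

t₄ has just one choice, so t₄ = 2.
t₆ has just one choice, so t₆ = 3. Strike 3 from t₂, t₃.
t₂'s domain is down to {4}, so t₂ = 4. Remove 4 from t₁, t₅.
t₃ must be 5 (only option left). Remove 5 from t₁.
That leaves t₅ = 6.
t₁'s domain is down to {1}, so t₁ = 1.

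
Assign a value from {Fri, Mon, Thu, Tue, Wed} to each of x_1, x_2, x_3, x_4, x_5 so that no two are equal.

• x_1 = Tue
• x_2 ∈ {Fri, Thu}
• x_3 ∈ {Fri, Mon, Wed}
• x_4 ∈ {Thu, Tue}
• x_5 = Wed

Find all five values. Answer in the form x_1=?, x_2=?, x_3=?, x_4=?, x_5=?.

x_1's domain is down to {Tue}, so x_1 = Tue. So x_4 can't be Tue.
That leaves x_4 = Thu. Remove Thu from x_2.
x_5's domain is down to {Wed}, so x_5 = Wed. So x_3 can't be Wed.
x_2 must be Fri (only option left). Remove Fri from x_3.
x_3's domain is down to {Mon}, so x_3 = Mon.

x_1=Tue, x_2=Fri, x_3=Mon, x_4=Thu, x_5=Wed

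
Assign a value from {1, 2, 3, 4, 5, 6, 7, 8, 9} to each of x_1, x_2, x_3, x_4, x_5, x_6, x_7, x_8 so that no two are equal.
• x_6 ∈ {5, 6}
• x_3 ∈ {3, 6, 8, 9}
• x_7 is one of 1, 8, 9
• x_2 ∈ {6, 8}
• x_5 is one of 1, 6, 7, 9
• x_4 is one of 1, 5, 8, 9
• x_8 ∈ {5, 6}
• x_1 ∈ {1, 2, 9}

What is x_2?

8

The 8 variables draw from only 8 values {1, 2, 3, 5, 6, 7, 8, 9}, so each is used; only x_1 can be 2, hence x_1 = 2.
The 7 still-open variables draw from only 7 values {1, 3, 5, 6, 7, 8, 9}, so each is used; only x_3 can be 3, hence x_3 = 3.
Among the 6 still-open variables, 7 fits only x_5 (and all 6 values in {1, 5, 6, 7, 8, 9} must be used), so x_5 = 7.
x_6 and x_8 between them cover only {5, 6} — a naked pair. Remove those values from x_2, x_4.
So x_2 = 8.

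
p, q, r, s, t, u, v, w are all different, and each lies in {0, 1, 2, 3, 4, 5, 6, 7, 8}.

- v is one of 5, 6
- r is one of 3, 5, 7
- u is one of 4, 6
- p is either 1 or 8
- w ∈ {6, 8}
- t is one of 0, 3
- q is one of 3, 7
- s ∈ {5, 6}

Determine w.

The 8 variables draw from only 8 values {0, 1, 3, 4, 5, 6, 7, 8}, so each is used; only t can be 0, hence t = 0.
Among the 7 still-open variables, 1 fits only p (and all 7 values in {1, 3, 4, 5, 6, 7, 8} must be used), so p = 1.
The 6 still-open variables together cover exactly {3, 4, 5, 6, 7, 8} — 6 values for 6 variables — and 4 appears only in u's list, so u = 4.
The 5 still-open variables together cover exactly {3, 5, 6, 7, 8} — 5 values for 5 variables — and 8 appears only in w's list, so w = 8.

8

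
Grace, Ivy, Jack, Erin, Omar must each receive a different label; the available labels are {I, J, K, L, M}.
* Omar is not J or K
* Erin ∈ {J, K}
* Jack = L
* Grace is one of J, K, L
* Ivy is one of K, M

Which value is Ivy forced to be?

M

Jack must be L (only option left). Eliminate L elsewhere: Grace, Omar.
The 4 still-open variables together cover exactly {I, J, K, M} — 4 values for 4 variables — and I appears only in Omar's list, so Omar = I.
The 3 still-open variables draw from only 3 values {J, K, M}, so each is used; only Ivy can be M, hence Ivy = M.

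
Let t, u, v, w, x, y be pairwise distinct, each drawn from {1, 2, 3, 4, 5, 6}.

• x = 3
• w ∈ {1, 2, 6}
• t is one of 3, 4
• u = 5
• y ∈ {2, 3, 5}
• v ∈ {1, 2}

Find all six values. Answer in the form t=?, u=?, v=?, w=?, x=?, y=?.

u's domain is down to {5}, so u = 5. Eliminate 5 elsewhere: y.
x's domain is down to {3}, so x = 3. Remove 3 from t, y.
y must be 2 (only option left). So v, w can't be 2.
t has just one choice, so t = 4.
v must be 1 (only option left). Remove 1 from w.
w's domain is down to {6}, so w = 6.

t=4, u=5, v=1, w=6, x=3, y=2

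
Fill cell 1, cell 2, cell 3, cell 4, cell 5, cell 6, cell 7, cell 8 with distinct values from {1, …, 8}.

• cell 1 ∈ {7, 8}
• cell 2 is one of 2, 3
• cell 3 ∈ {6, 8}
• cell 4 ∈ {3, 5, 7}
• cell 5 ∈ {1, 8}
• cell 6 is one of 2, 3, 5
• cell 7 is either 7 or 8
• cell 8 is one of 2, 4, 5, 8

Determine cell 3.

6

The 8 variables draw from only 8 values {1, 2, 3, 4, 5, 6, 7, 8}, so each is used; only cell 5 can be 1, hence cell 5 = 1.
The 7 still-open variables together cover exactly {2, 3, 4, 5, 6, 7, 8} — 7 values for 7 variables — and 4 appears only in cell 8's list, so cell 8 = 4.
The 6 still-open variables draw from only 6 values {2, 3, 5, 6, 7, 8}, so each is used; only cell 3 can be 6, hence cell 3 = 6.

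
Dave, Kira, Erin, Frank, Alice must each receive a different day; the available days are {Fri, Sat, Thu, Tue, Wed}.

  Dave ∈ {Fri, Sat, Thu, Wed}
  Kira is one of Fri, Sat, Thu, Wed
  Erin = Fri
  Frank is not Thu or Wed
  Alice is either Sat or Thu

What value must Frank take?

Tue

Erin's domain is down to {Fri}, so Erin = Fri. So Dave, Kira, Frank can't be Fri.
Among the 4 still-open variables, Tue fits only Frank (and all 4 values in {Sat, Thu, Tue, Wed} must be used), so Frank = Tue.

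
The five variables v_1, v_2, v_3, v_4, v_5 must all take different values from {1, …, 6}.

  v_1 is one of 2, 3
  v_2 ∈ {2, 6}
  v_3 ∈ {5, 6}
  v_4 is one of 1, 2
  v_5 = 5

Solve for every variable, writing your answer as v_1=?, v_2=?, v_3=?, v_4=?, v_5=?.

v_1=3, v_2=2, v_3=6, v_4=1, v_5=5

v_5 must be 5 (only option left). So v_3 can't be 5.
v_3's domain is down to {6}, so v_3 = 6. Strike 6 from v_2.
v_2's domain is down to {2}, so v_2 = 2. Eliminate 2 elsewhere: v_1, v_4.
v_4 must be 1 (only option left).
v_1's domain is down to {3}, so v_1 = 3.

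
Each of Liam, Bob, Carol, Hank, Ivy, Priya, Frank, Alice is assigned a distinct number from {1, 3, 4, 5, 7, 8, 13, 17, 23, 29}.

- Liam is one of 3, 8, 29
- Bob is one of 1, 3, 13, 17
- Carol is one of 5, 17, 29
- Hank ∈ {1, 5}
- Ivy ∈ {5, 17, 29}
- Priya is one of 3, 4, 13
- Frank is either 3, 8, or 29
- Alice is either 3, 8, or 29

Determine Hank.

1

The 8 variables together cover exactly {1, 3, 4, 5, 8, 13, 17, 29} — 8 values for 8 variables — and 4 appears only in Priya's list, so Priya = 4.
Among the 7 still-open variables, 13 fits only Bob (and all 7 values in {1, 3, 5, 8, 13, 17, 29} must be used), so Bob = 13.
The 6 still-open variables together cover exactly {1, 3, 5, 8, 17, 29} — 6 values for 6 variables — and 1 appears only in Hank's list, so Hank = 1.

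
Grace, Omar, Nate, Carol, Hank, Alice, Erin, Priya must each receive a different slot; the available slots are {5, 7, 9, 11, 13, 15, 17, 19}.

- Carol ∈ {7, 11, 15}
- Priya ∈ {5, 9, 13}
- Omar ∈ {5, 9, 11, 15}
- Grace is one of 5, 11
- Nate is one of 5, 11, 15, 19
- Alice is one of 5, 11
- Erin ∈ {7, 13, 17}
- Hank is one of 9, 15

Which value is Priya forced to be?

13

Among the 8 variables, 17 fits only Erin (and all 8 values in {5, 7, 9, 11, 13, 15, 17, 19} must be used), so Erin = 17.
The 7 still-open variables together cover exactly {5, 7, 9, 11, 13, 15, 19} — 7 values for 7 variables — and 7 appears only in Carol's list, so Carol = 7.
The 6 still-open variables draw from only 6 values {5, 9, 11, 13, 15, 19}, so each is used; only Priya can be 13, hence Priya = 13.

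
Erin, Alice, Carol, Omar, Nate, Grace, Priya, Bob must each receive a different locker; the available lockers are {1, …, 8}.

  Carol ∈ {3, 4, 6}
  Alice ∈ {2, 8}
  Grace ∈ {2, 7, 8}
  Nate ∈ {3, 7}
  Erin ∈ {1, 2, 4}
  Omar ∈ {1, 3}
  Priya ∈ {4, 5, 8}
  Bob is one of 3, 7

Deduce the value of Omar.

Among the 8 variables, 5 fits only Priya (and all 8 values in {1, 2, 3, 4, 5, 6, 7, 8} must be used), so Priya = 5.
The 7 still-open variables together cover exactly {1, 2, 3, 4, 6, 7, 8} — 7 values for 7 variables — and 6 appears only in Carol's list, so Carol = 6.
The 6 still-open variables together cover exactly {1, 2, 3, 4, 7, 8} — 6 values for 6 variables — and 4 appears only in Erin's list, so Erin = 4.
The 5 still-open variables together cover exactly {1, 2, 3, 7, 8} — 5 values for 5 variables — and 1 appears only in Omar's list, so Omar = 1.

1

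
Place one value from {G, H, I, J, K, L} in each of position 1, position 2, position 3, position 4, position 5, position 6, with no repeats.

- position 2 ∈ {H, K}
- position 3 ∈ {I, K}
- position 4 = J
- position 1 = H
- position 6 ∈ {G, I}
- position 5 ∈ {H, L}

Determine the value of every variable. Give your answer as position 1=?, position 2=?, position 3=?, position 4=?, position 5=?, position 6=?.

position 1=H, position 2=K, position 3=I, position 4=J, position 5=L, position 6=G

position 1's domain is down to {H}, so position 1 = H. Strike H from position 2, position 5.
position 2's domain is down to {K}, so position 2 = K. Eliminate K elsewhere: position 3.
position 3's domain is down to {I}, so position 3 = I. So position 6 can't be I.
That leaves position 4 = J.
That leaves position 5 = L.
position 6's domain is down to {G}, so position 6 = G.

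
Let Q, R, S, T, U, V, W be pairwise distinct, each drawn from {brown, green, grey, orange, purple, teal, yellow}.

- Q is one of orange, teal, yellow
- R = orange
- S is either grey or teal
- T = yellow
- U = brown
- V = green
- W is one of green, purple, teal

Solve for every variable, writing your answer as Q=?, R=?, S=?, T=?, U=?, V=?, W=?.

R's domain is down to {orange}, so R = orange. So Q can't be orange.
T's domain is down to {yellow}, so T = yellow. Eliminate yellow elsewhere: Q.
U's domain is down to {brown}, so U = brown.
V has just one choice, so V = green. Strike green from W.
Q's domain is down to {teal}, so Q = teal. So S, W can't be teal.
That leaves S = grey.
That leaves W = purple.

Q=teal, R=orange, S=grey, T=yellow, U=brown, V=green, W=purple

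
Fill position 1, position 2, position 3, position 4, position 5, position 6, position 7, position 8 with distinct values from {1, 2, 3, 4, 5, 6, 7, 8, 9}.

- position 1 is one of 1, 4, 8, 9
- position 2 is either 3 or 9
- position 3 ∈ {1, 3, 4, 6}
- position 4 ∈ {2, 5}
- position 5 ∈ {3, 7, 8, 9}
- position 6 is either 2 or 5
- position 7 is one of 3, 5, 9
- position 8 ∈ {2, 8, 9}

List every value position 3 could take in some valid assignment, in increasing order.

position 4 and position 6 share exactly the 2 values {2, 5}; by pigeonhole those values go to them, so strike 2, 5 from position 7, position 8.
position 2 and position 7 share exactly the 2 values {3, 9}; by pigeonhole those values go to them, so strike 3, 9 from position 1, position 3, position 5, position 8.
position 8's domain is down to {8}, so position 8 = 8. Strike 8 from position 1, position 5.
position 5 must be 7 (only option left).
No further eliminations apply; position 3 can still be any of 1, 4, 6.

1, 4, 6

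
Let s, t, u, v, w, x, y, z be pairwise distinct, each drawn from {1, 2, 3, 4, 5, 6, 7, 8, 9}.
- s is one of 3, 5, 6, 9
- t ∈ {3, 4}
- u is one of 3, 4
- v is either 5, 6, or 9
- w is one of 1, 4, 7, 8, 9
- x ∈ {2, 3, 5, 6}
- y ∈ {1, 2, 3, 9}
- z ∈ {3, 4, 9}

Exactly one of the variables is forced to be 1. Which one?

t and u between them cover only {3, 4} — a naked pair. Remove those values from s, w, x, y, z.
z has just one choice, so z = 9. Strike 9 from s, v, w, y.
s and v between them cover only {5, 6} — a naked pair. Remove those values from x.
x has just one choice, so x = 2. Eliminate 2 elsewhere: y.
So 1 goes to y.

y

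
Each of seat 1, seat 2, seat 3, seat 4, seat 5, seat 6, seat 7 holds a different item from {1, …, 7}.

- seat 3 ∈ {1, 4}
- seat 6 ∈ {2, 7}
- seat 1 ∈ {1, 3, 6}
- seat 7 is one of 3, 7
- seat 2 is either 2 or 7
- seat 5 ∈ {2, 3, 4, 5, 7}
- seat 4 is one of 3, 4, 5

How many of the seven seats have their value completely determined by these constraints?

3

The 7 variables together cover exactly {1, 2, 3, 4, 5, 6, 7} — 7 values for 7 variables — and 6 appears only in seat 1's list, so seat 1 = 6.
The 6 still-open variables together cover exactly {1, 2, 3, 4, 5, 7} — 6 values for 6 variables — and 1 appears only in seat 3's list, so seat 3 = 1.
The 2 variables seat 2 and seat 6 are confined to {2, 7}, which locks those values in; drop them from seat 5, seat 7.
seat 7 must be 3 (only option left). Remove 3 from seat 4, seat 5.
Determined: seat 1=6, seat 3=1, seat 7=3. The other seats each still have more than one consistent value. That makes 3.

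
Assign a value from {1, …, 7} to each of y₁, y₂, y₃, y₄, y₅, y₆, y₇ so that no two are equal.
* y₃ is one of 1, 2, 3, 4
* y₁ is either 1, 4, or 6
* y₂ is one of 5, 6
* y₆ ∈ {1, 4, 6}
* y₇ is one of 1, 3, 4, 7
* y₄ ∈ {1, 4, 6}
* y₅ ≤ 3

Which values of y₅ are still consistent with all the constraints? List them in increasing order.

The 7 variables draw from only 7 values {1, 2, 3, 4, 5, 6, 7}, so each is used; only y₂ can be 5, hence y₂ = 5.
The 6 still-open variables draw from only 6 values {1, 2, 3, 4, 6, 7}, so each is used; only y₇ can be 7, hence y₇ = 7.
The 3 variables y₁, y₄, y₆ are confined to {1, 4, 6}, which locks those values in; drop them from y₃, y₅.
No further eliminations apply; y₅ can still be any of 2, 3.

2, 3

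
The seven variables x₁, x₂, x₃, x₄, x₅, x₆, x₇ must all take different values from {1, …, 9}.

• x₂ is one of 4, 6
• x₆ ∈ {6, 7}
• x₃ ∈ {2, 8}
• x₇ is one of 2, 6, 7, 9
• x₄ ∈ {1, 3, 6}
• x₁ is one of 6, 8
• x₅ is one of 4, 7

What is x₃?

2

x₂, x₅, x₆ share exactly the 3 values {4, 6, 7}; by pigeonhole those values go to them, so strike 4, 6, 7 from x₁, x₄, x₇.
That leaves x₁ = 8. Remove 8 from x₃.
So x₃ = 2.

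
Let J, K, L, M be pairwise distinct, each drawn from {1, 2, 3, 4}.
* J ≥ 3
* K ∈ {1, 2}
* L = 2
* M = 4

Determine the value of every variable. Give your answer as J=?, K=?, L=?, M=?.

L's domain is down to {2}, so L = 2. Strike 2 from K.
M must be 4 (only option left). So J can't be 4.
J must be 3 (only option left).
That leaves K = 1.

J=3, K=1, L=2, M=4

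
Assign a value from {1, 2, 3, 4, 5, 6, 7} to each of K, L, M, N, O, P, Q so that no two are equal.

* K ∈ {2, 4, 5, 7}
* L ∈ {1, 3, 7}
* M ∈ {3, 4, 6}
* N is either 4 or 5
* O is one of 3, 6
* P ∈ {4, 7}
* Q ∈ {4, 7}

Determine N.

5

The 7 variables draw from only 7 values {1, 2, 3, 4, 5, 6, 7}, so each is used; only L can be 1, hence L = 1.
The 6 still-open variables together cover exactly {2, 3, 4, 5, 6, 7} — 6 values for 6 variables — and 2 appears only in K's list, so K = 2.
Among the 5 still-open variables, 5 fits only N (and all 5 values in {3, 4, 5, 6, 7} must be used), so N = 5.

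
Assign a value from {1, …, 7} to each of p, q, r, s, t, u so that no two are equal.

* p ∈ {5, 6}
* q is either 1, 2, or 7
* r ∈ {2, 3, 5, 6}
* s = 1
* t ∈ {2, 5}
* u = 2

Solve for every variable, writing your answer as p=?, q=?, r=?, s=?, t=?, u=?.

p=6, q=7, r=3, s=1, t=5, u=2

s must be 1 (only option left). Remove 1 from q.
That leaves u = 2. So q, r, t can't be 2.
q has just one choice, so q = 7.
t has just one choice, so t = 5. Remove 5 from p, r.
That leaves p = 6. Remove 6 from r.
r's domain is down to {3}, so r = 3.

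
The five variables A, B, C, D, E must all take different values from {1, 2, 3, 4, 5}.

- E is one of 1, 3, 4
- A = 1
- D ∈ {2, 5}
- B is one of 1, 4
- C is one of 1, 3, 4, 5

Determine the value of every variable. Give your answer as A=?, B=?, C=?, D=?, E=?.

A has just one choice, so A = 1. Strike 1 from B, C, E.
That leaves B = 4. Eliminate 4 elsewhere: C, E.
That leaves E = 3. Eliminate 3 elsewhere: C.
C must be 5 (only option left). Eliminate 5 elsewhere: D.
D must be 2 (only option left).

A=1, B=4, C=5, D=2, E=3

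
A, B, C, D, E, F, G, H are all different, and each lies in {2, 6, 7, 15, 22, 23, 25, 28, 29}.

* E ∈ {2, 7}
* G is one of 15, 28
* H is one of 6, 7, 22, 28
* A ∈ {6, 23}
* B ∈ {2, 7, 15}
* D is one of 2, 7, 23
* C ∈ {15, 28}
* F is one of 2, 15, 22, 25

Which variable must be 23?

The 8 variables together cover exactly {2, 6, 7, 15, 22, 23, 25, 28} — 8 values for 8 variables — and 25 appears only in F's list, so F = 25.
Among the 7 still-open variables, 22 fits only H (and all 7 values in {2, 6, 7, 15, 22, 23, 28} must be used), so H = 22.
The 6 still-open variables draw from only 6 values {2, 6, 7, 15, 23, 28}, so each is used; only A can be 6, hence A = 6.
The 5 still-open variables together cover exactly {2, 7, 15, 23, 28} — 5 values for 5 variables — and 23 appears only in D's list, so D = 23.

D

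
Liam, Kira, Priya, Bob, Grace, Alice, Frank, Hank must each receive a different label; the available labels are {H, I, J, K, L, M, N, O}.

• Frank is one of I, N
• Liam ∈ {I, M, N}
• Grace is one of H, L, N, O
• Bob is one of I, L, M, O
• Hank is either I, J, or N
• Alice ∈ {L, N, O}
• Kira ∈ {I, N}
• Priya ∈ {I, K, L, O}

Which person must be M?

Liam

The 8 variables draw from only 8 values {H, I, J, K, L, M, N, O}, so each is used; only Grace can be H, hence Grace = H.
The 7 still-open variables draw from only 7 values {I, J, K, L, M, N, O}, so each is used; only Hank can be J, hence Hank = J.
Among the 6 still-open variables, K fits only Priya (and all 6 values in {I, K, L, M, N, O} must be used), so Priya = K.
Kira and Frank share exactly the 2 values {I, N}; by pigeonhole those values go to them, so strike I, N from Liam, Bob, Alice.
So M goes to Liam.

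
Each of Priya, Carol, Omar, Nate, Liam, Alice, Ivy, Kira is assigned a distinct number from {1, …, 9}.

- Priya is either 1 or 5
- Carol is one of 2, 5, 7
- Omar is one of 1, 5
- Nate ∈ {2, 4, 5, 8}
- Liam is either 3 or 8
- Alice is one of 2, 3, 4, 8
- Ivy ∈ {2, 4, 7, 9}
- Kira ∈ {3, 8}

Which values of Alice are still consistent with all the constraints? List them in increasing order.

The 8 variables together cover exactly {1, 2, 3, 4, 5, 7, 8, 9} — 8 values for 8 variables — and 9 appears only in Ivy's list, so Ivy = 9.
Among the 7 still-open variables, 7 fits only Carol (and all 7 values in {1, 2, 3, 4, 5, 7, 8} must be used), so Carol = 7.
Priya and Omar share exactly the 2 values {1, 5}; by pigeonhole those values go to them, so strike 1, 5 from Nate.
Liam and Kira between them cover only {3, 8} — a naked pair. Remove those values from Nate, Alice.
No further eliminations apply; Alice can still be any of 2, 4.

2, 4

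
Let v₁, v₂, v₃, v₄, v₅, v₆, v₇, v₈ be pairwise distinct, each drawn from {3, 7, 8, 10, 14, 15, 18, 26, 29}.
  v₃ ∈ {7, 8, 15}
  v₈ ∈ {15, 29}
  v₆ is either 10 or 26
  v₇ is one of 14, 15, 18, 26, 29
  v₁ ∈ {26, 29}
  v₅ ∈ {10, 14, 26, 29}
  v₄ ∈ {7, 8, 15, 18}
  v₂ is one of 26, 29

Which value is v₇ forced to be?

18

The 2 variables v₁ and v₂ are confined to {26, 29}, which locks those values in; drop them from v₅, v₆, v₇, v₈.
v₆ must be 10 (only option left). So v₅ can't be 10.
v₈ must be 15 (only option left). Strike 15 from v₃, v₄, v₇.
v₅ has just one choice, so v₅ = 14. Strike 14 from v₇.
So v₇ = 18.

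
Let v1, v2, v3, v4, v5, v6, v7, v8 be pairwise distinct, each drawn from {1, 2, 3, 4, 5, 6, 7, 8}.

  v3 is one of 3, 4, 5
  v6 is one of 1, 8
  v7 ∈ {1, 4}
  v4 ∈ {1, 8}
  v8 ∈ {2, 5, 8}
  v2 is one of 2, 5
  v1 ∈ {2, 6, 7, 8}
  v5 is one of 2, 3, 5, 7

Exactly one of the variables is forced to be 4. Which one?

Among the 8 variables, 6 fits only v1 (and all 8 values in {1, 2, 3, 4, 5, 6, 7, 8} must be used), so v1 = 6.
The 7 still-open variables together cover exactly {1, 2, 3, 4, 5, 7, 8} — 7 values for 7 variables — and 7 appears only in v5's list, so v5 = 7.
The 6 still-open variables draw from only 6 values {1, 2, 3, 4, 5, 8}, so each is used; only v3 can be 3, hence v3 = 3.
The 5 still-open variables together cover exactly {1, 2, 4, 5, 8} — 5 values for 5 variables — and 4 appears only in v7's list, so v7 = 4.

v7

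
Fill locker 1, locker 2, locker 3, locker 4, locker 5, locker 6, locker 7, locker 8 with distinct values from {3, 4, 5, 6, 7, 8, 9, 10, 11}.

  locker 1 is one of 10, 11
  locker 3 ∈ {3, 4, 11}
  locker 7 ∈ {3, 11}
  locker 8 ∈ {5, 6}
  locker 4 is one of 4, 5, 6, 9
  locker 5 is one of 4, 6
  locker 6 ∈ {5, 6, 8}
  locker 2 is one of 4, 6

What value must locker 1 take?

10

The 8 variables together cover exactly {3, 4, 5, 6, 8, 9, 10, 11} — 8 values for 8 variables — and 8 appears only in locker 6's list, so locker 6 = 8.
Among the 7 still-open variables, 9 fits only locker 4 (and all 7 values in {3, 4, 5, 6, 9, 10, 11} must be used), so locker 4 = 9.
Among the 6 still-open variables, 5 fits only locker 8 (and all 6 values in {3, 4, 5, 6, 10, 11} must be used), so locker 8 = 5.
The 5 still-open variables draw from only 5 values {3, 4, 6, 10, 11}, so each is used; only locker 1 can be 10, hence locker 1 = 10.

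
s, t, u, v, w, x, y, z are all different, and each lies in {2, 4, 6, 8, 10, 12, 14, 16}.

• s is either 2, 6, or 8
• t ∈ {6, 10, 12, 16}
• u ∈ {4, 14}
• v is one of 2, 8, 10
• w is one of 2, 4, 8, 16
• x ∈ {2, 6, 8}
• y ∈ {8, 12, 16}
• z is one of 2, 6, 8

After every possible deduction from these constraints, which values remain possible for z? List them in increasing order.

2, 6, 8

Among the 8 variables, 14 fits only u (and all 8 values in {2, 4, 6, 8, 10, 12, 14, 16} must be used), so u = 14.
Among the 7 still-open variables, 4 fits only w (and all 7 values in {2, 4, 6, 8, 10, 12, 16} must be used), so w = 4.
s, x, z between them cover only {2, 6, 8} — a naked triple. Remove those values from t, v, y.
v must be 10 (only option left). Remove 10 from t.
No further eliminations apply; z can still be any of 2, 6, 8.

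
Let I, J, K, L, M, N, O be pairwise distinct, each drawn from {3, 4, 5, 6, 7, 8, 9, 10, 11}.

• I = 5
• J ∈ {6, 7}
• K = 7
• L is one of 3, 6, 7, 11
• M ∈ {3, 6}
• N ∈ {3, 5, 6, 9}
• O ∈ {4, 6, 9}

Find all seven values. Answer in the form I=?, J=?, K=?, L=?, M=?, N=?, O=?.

I has just one choice, so I = 5. Remove 5 from N.
That leaves K = 7. Strike 7 from J, L.
J's domain is down to {6}, so J = 6. Remove 6 from L, M, N, O.
M has just one choice, so M = 3. Eliminate 3 elsewhere: L, N.
N has just one choice, so N = 9. Remove 9 from O.
O's domain is down to {4}, so O = 4.
L's domain is down to {11}, so L = 11.

I=5, J=6, K=7, L=11, M=3, N=9, O=4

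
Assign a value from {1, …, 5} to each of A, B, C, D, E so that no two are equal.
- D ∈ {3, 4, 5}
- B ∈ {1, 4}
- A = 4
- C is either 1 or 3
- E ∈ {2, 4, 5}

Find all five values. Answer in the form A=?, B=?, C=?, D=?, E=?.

A's domain is down to {4}, so A = 4. So B, D, E can't be 4.
B has just one choice, so B = 1. Eliminate 1 elsewhere: C.
C's domain is down to {3}, so C = 3. Strike 3 from D.
D's domain is down to {5}, so D = 5. Eliminate 5 elsewhere: E.
That leaves E = 2.

A=4, B=1, C=3, D=5, E=2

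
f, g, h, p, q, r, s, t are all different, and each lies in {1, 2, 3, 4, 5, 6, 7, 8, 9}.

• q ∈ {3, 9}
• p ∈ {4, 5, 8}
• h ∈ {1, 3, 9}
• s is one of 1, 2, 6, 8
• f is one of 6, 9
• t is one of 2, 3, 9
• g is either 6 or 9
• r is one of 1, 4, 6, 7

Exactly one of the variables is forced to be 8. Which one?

f and g between them cover only {6, 9} — a naked pair. Remove those values from h, q, r, s, t.
q has just one choice, so q = 3. Eliminate 3 elsewhere: h, t.
That leaves t = 2. Remove 2 from s.
h has just one choice, so h = 1. So r, s can't be 1.
So 8 goes to s.

s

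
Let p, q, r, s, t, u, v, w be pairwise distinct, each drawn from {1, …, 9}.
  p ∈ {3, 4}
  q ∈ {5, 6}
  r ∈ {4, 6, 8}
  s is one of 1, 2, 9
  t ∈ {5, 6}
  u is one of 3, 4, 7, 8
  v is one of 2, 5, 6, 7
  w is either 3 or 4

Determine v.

2

p and w share exactly the 2 values {3, 4}; by pigeonhole those values go to them, so strike 3, 4 from r, u.
q and t between them cover only {5, 6} — a naked pair. Remove those values from r, v.
r must be 8 (only option left). Eliminate 8 elsewhere: u.
u has just one choice, so u = 7. So v can't be 7.
So v = 2.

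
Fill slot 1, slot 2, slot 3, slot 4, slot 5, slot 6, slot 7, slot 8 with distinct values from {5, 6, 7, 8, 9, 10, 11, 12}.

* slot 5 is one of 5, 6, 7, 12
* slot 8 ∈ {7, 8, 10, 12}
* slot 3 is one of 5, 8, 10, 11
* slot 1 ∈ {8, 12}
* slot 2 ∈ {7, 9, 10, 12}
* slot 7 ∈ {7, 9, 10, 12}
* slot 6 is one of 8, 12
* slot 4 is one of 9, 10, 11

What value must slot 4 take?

Among the 8 variables, 6 fits only slot 5 (and all 8 values in {5, 6, 7, 8, 9, 10, 11, 12} must be used), so slot 5 = 6.
The 7 still-open variables together cover exactly {5, 7, 8, 9, 10, 11, 12} — 7 values for 7 variables — and 5 appears only in slot 3's list, so slot 3 = 5.
Among the 6 still-open variables, 11 fits only slot 4 (and all 6 values in {7, 8, 9, 10, 11, 12} must be used), so slot 4 = 11.

11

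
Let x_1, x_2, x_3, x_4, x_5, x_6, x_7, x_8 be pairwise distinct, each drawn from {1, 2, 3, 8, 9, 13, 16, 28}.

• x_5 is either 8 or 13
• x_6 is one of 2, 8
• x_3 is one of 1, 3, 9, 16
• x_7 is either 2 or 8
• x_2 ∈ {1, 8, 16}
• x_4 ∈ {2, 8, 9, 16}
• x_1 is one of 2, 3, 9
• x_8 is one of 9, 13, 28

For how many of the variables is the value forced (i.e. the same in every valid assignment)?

Among the 8 variables, 28 fits only x_8 (and all 8 values in {1, 2, 3, 8, 9, 13, 16, 28} must be used), so x_8 = 28.
The 7 still-open variables together cover exactly {1, 2, 3, 8, 9, 13, 16} — 7 values for 7 variables — and 13 appears only in x_5's list, so x_5 = 13.
x_6 and x_7 between them cover only {2, 8} — a naked pair. Remove those values from x_1, x_2, x_4.
Determined: x_5=13, x_8=28. The other variables each still have more than one consistent value. That makes 2.

2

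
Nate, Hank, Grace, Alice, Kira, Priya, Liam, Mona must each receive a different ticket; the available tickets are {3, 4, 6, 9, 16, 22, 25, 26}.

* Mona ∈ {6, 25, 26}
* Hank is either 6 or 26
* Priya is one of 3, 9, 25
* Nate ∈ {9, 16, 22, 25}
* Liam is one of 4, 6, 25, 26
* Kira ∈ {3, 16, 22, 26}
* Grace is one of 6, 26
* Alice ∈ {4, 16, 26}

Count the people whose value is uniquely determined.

Hank and Grace share exactly the 2 values {6, 26}; by pigeonhole those values go to them, so strike 6, 26 from Alice, Kira, Liam, Mona.
Mona has just one choice, so Mona = 25. Remove 25 from Nate, Priya, Liam.
That leaves Liam = 4. Eliminate 4 elsewhere: Alice.
That leaves Alice = 16. So Nate, Kira can't be 16.
Determined: Alice=16, Liam=4, Mona=25. The other people each still have more than one consistent value. That makes 3.

3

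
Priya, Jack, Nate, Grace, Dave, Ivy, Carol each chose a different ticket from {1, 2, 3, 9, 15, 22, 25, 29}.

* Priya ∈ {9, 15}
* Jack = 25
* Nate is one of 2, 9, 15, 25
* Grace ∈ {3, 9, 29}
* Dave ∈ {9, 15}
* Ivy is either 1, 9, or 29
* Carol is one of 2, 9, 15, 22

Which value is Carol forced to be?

Jack must be 25 (only option left). Strike 25 from Nate.
Priya and Dave between them cover only {9, 15} — a naked pair. Remove those values from Nate, Grace, Ivy, Carol.
Nate's domain is down to {2}, so Nate = 2. So Carol can't be 2.
So Carol = 22.

22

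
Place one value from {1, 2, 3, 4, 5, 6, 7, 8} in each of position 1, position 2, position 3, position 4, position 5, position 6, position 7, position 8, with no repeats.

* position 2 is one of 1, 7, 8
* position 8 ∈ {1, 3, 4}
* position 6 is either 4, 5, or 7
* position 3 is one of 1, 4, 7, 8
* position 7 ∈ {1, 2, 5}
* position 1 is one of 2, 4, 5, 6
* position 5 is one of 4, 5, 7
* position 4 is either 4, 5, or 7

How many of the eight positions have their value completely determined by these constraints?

3

The 8 variables draw from only 8 values {1, 2, 3, 4, 5, 6, 7, 8}, so each is used; only position 8 can be 3, hence position 8 = 3.
Among the 7 still-open variables, 6 fits only position 1 (and all 7 values in {1, 2, 4, 5, 6, 7, 8} must be used), so position 1 = 6.
The 6 still-open variables draw from only 6 values {1, 2, 4, 5, 7, 8}, so each is used; only position 7 can be 2, hence position 7 = 2.
position 4, position 5, position 6 between them cover only {4, 5, 7} — a naked triple. Remove those values from position 2, position 3.
Determined: position 1=6, position 7=2, position 8=3. The other positions each still have more than one consistent value. That makes 3.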